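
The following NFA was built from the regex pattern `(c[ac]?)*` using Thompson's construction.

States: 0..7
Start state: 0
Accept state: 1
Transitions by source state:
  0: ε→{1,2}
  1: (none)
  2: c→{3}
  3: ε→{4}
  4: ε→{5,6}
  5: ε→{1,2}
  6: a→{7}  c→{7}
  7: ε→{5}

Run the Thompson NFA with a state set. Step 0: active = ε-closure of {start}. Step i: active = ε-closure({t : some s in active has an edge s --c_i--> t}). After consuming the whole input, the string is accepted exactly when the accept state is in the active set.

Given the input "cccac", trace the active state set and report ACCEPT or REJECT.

start: ε-closure({0}) = {0,1,2}
'c' @ 1: {1,2,3,4,5,6}  (accept∈set)
'c' @ 2: {1,2,3,4,5,6,7}  (accept∈set)
'c' @ 3: {1,2,3,4,5,6,7}  (accept∈set)
'a' @ 4: {1,2,5,7}  (accept∈set)
'c' @ 5: {1,2,3,4,5,6}  (accept∈set)
final: {1,2,3,4,5,6}; accept 1 in set

Answer: ACCEPT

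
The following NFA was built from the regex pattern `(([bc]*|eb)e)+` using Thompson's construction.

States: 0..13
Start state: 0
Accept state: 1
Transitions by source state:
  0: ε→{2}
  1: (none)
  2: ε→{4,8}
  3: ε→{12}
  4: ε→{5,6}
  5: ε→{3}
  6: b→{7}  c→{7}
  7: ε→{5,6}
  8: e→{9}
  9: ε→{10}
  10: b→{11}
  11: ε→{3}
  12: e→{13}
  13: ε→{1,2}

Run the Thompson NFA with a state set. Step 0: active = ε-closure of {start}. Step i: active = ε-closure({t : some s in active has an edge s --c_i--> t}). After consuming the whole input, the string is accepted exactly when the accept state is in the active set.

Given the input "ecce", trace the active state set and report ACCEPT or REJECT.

S₀ = ε-closure({0}) = {0,2,3,4,5,6,8,12}
'e' @ 1: {1,2,3,4,5,6,8,9,10,12,13}  [accepting]
'c' @ 2: {3,5,6,7,12}
'c' @ 3: {3,5,6,7,12}
'e' @ 4: {1,2,3,4,5,6,8,12,13}  [accepting]
after full input: {1,2,3,4,5,6,8,12,13}  (accept=1 in)

Answer: ACCEPT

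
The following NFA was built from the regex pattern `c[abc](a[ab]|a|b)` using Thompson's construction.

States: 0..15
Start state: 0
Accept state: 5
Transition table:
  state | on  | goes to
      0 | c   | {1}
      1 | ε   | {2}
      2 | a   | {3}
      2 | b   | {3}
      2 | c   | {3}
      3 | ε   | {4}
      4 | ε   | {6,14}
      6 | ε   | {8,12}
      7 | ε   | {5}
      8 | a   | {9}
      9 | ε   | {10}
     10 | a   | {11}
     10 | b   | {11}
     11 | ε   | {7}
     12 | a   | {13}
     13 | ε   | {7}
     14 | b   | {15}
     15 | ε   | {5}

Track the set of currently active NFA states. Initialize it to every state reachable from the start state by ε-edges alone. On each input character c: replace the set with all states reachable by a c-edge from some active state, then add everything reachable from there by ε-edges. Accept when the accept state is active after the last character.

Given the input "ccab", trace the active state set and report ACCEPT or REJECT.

Answer: ACCEPT

Derivation:
start: ε-closure({0}) = {0}
'c' @ 1: {1,2}
'c' @ 2: {3,4,6,8,12,14}
'a' @ 3: {5,7,9,10,13}  [accepting]
'b' @ 4: {5,7,11}  [accepting]
final: {5,7,11}; accept 5 in set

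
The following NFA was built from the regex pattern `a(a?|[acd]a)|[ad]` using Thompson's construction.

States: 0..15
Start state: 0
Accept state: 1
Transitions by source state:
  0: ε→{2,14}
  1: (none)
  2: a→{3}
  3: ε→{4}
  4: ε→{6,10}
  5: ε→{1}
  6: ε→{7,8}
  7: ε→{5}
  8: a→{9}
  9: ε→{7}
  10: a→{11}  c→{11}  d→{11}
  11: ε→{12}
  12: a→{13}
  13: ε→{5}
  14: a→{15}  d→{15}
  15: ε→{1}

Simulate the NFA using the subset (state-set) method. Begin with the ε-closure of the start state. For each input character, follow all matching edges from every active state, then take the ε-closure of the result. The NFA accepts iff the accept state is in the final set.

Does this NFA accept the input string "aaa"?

Answer: ACCEPT

Trace:
initial (ε-close {0}): {0,2,14}
'a' @ 1: {1,3,4,5,6,7,8,10,15}  [accepting]
'a' @ 2: {1,5,7,9,11,12}  [accepting]
'a' @ 3: {1,5,13}  [accepting]
final: {1,5,13}; accept 1 in set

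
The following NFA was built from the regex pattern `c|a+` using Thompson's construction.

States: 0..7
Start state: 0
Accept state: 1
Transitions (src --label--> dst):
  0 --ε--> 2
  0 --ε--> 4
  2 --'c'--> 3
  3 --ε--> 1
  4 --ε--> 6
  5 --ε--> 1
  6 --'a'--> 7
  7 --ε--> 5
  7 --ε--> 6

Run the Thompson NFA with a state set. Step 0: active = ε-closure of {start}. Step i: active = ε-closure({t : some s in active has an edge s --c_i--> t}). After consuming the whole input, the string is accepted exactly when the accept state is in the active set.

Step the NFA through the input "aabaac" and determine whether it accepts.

Answer: REJECT

Steps:
start: ε-closure({0}) = {0,2,4,6}
'a' @ 1: {1,5,6,7}  (accept∈set)
'a' @ 2: {1,5,6,7}  (accept∈set)
'b' @ 3: {}  — dead — no transitions
rest 'aac' ignored (set empty)
end set {} — state 1 not in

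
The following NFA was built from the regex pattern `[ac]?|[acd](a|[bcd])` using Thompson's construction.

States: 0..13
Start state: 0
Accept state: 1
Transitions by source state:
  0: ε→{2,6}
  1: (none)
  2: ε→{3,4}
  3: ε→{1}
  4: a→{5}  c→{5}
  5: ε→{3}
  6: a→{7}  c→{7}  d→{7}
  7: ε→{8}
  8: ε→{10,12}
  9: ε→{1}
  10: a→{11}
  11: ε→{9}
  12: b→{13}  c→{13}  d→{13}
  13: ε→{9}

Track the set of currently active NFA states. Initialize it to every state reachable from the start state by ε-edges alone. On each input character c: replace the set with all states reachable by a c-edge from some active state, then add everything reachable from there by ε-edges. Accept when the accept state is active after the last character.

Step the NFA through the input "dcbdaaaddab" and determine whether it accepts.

Answer: REJECT

Steps:
initial (ε-close {0}): {0,1,2,3,4,6}
'd' @ 1: {7,8,10,12}
'c' @ 2: {1,9,13}  [accepting]
'b' @ 3: {}  — state set empty
rest 'daaaddab' ignored (set empty)
after full input: {}  (accept=1 not in)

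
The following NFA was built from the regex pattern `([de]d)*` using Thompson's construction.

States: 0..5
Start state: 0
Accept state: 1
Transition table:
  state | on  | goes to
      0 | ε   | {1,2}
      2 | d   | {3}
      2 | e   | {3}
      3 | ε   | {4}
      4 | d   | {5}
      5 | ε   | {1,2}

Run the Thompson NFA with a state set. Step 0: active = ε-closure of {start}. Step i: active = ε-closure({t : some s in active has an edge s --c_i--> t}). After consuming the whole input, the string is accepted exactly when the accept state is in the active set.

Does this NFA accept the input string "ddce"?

start: ε-closure({0}) = {0,1,2}
'd' @ 1: {3,4}
'd' @ 2: {1,2,5}  [accepting]
'c' @ 3: {}  — dead — no transitions
rest 'e' ignored (set empty)
end set {} — state 1 not in

Answer: REJECT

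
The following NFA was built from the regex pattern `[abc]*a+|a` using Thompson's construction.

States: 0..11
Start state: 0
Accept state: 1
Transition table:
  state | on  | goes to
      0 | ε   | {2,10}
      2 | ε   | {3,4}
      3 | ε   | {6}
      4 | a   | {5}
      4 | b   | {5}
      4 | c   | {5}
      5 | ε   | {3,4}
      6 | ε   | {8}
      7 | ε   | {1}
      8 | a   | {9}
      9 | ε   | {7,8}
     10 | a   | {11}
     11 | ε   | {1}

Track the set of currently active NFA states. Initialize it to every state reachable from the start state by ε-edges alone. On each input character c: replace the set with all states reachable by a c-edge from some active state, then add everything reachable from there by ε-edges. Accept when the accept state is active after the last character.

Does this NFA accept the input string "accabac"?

Answer: REJECT

Steps:
S₀ = ε-closure({0}) = {0,2,3,4,6,8,10}
'a' @ 1: {1,3,4,5,6,7,8,9,11}  ✓accept
'c' @ 2: {3,4,5,6,8}
'c' @ 3: {3,4,5,6,8}
'a' @ 4: {1,3,4,5,6,7,8,9}  ✓accept
'b' @ 5: {3,4,5,6,8}
'a' @ 6: {1,3,4,5,6,7,8,9}  ✓accept
'c' @ 7: {3,4,5,6,8}
after full input: {3,4,5,6,8}  (accept=1 not in)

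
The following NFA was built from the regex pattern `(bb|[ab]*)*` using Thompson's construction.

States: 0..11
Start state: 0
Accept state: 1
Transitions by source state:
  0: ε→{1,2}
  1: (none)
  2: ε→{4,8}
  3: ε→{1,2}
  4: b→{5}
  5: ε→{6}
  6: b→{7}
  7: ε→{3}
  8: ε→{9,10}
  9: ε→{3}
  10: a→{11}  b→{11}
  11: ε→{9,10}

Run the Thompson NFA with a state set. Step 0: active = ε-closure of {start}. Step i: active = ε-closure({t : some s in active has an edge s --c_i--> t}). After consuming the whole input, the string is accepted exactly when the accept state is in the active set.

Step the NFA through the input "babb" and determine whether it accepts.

initial (ε-close {0}): {0,1,2,3,4,8,9,10}
'b' @ 1: {1,2,3,4,5,6,8,9,10,11}  (accept∈set)
'a' @ 2: {1,2,3,4,8,9,10,11}  (accept∈set)
'b' @ 3: {1,2,3,4,5,6,8,9,10,11}  (accept∈set)
'b' @ 4: {1,2,3,4,5,6,7,8,9,10,11}  (accept∈set)
final: {1,2,3,4,5,6,7,8,9,10,11}; accept 1 in set

Answer: ACCEPT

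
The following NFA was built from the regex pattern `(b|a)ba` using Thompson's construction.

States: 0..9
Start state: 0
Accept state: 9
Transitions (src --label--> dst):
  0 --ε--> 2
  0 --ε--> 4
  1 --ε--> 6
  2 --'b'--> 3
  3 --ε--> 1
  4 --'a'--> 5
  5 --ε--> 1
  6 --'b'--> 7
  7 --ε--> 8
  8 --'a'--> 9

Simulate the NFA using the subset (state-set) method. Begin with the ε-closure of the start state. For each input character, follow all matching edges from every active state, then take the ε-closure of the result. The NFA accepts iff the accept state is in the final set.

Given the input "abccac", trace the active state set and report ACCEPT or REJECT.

Answer: REJECT

Steps:
start: ε-closure({0}) = {0,2,4}
'a' @ 1: {1,5,6}
'b' @ 2: {7,8}
'c' @ 3: {}  — dead — no transitions
rest 'cac' ignored (set empty)
after full input: {}  (accept=9 not in)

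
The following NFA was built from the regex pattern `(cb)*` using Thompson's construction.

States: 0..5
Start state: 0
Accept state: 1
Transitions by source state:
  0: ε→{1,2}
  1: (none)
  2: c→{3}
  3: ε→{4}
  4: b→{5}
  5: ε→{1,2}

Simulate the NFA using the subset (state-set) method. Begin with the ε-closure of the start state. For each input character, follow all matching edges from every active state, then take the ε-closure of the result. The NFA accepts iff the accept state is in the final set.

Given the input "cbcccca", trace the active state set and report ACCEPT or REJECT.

Answer: REJECT

Trace:
S₀ = ε-closure({0}) = {0,1,2}
'c' @ 1: {3,4}
'b' @ 2: {1,2,5}  (accept∈set)
'c' @ 3: {3,4}
'c' @ 4: {}  — state set empty
rest 'cca' ignored (set empty)
final: {}; accept 1 not in set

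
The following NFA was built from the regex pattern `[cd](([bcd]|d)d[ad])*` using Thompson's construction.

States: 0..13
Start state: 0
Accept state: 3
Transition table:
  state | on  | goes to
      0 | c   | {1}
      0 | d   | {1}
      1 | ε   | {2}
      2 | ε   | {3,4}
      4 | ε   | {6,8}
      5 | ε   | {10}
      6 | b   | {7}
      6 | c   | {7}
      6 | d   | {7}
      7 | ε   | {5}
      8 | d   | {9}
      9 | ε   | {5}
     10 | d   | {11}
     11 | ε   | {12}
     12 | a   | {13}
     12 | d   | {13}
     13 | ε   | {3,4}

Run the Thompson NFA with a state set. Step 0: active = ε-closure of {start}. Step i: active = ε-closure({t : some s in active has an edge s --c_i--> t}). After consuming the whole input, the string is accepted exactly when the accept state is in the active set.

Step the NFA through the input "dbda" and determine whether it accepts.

initial (ε-close {0}): {0}
'd' @ 1: {1,2,3,4,6,8}  (accept∈set)
'b' @ 2: {5,7,10}
'd' @ 3: {11,12}
'a' @ 4: {3,4,6,8,13}  (accept∈set)
end set {3,4,6,8,13} — state 3 in

Answer: ACCEPT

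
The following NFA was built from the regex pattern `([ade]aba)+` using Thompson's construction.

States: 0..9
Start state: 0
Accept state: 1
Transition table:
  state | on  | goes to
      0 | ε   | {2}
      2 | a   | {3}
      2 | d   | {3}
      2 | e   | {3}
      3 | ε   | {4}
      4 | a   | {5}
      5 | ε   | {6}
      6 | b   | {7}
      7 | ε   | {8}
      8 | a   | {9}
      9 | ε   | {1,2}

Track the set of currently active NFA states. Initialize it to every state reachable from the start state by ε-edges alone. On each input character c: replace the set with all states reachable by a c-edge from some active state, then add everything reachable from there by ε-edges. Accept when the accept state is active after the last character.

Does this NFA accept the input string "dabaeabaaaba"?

Answer: ACCEPT

Trace:
start: ε-closure({0}) = {0,2}
'd' @ 1: {3,4}
'a' @ 2: {5,6}
'b' @ 3: {7,8}
'a' @ 4: {1,2,9}  [accepting]
'e' @ 5: {3,4}
'a' @ 6: {5,6}
'b' @ 7: {7,8}
'a' @ 8: {1,2,9}  [accepting]
'a' @ 9: {3,4}
'a' @ 10: {5,6}
'b' @ 11: {7,8}
'a' @ 12: {1,2,9}  [accepting]
final: {1,2,9}; accept 1 in set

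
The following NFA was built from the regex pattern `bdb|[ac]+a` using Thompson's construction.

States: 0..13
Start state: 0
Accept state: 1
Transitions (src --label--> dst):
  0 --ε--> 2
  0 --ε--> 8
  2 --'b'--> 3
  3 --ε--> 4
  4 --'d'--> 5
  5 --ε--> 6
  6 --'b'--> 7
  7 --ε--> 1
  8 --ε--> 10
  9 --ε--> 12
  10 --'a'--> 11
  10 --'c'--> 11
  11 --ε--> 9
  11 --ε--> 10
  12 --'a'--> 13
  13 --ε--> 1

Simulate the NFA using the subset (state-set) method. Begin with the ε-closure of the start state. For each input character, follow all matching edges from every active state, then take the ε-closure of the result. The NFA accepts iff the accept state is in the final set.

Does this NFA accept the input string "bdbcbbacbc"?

Answer: REJECT

Derivation:
start: ε-closure({0}) = {0,2,8,10}
'b' @ 1: {3,4}
'd' @ 2: {5,6}
'b' @ 3: {1,7}  ✓accept
'c' @ 4: {}  — no active states
rest 'bbacbc' ignored (set empty)
end set {} — state 1 not in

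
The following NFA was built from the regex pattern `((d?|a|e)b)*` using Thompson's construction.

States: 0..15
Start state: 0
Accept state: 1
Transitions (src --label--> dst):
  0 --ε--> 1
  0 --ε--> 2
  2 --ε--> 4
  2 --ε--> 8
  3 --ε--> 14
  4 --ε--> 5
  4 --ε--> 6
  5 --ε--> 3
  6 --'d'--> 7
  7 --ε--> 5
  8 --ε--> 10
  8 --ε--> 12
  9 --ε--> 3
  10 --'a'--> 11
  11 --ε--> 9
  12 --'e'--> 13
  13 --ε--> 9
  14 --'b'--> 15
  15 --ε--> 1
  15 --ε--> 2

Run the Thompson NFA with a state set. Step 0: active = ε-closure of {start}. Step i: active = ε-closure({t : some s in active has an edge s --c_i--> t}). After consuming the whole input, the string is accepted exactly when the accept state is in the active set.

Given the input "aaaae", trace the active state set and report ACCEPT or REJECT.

Answer: REJECT

Trace:
initial (ε-close {0}): {0,1,2,3,4,5,6,8,10,12,14}
'a' @ 1: {3,9,11,14}
'a' @ 2: {}  — no active states
rest 'aae' ignored (set empty)
end set {} — state 1 not in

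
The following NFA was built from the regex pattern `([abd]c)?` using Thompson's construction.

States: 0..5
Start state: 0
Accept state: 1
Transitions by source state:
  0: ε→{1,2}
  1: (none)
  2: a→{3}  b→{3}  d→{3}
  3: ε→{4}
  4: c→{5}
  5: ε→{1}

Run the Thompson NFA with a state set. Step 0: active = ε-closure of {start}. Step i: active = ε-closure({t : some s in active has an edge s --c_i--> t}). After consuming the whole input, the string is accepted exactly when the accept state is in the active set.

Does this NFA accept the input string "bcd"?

start: ε-closure({0}) = {0,1,2}
'b' @ 1: {3,4}
'c' @ 2: {1,5}  ✓accept
'd' @ 3: {}  — dead — no transitions
final: {}; accept 1 not in set

Answer: REJECT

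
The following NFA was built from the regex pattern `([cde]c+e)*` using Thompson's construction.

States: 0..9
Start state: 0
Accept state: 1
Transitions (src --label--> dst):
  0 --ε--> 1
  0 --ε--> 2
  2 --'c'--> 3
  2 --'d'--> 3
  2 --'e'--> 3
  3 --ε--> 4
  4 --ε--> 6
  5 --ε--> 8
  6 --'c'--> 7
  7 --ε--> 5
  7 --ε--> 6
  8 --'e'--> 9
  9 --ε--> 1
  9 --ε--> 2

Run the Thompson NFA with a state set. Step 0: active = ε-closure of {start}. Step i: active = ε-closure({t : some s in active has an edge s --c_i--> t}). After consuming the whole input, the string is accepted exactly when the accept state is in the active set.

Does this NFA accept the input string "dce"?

Answer: ACCEPT

Derivation:
start: ε-closure({0}) = {0,1,2}
'd' @ 1: {3,4,6}
'c' @ 2: {5,6,7,8}
'e' @ 3: {1,2,9}  (accept∈set)
end set {1,2,9} — state 1 in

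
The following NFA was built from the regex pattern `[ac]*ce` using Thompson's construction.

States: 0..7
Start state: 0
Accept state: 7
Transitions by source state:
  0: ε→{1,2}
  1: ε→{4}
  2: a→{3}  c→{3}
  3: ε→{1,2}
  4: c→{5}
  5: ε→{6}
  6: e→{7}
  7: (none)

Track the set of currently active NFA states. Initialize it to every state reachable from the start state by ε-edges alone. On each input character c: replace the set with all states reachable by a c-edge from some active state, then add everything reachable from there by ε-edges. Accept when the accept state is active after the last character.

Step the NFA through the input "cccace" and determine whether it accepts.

initial (ε-close {0}): {0,1,2,4}
'c' @ 1: {1,2,3,4,5,6}
'c' @ 2: {1,2,3,4,5,6}
'c' @ 3: {1,2,3,4,5,6}
'a' @ 4: {1,2,3,4}
'c' @ 5: {1,2,3,4,5,6}
'e' @ 6: {7}  (accept∈set)
final: {7}; accept 7 in set

Answer: ACCEPT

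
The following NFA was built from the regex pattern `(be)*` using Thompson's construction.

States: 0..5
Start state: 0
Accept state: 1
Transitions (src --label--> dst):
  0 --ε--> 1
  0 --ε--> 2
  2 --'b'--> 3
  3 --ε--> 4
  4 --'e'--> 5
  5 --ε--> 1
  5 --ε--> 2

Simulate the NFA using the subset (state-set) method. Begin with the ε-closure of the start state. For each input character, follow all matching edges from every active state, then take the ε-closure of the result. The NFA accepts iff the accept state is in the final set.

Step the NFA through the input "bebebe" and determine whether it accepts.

initial (ε-close {0}): {0,1,2}
'b' @ 1: {3,4}
'e' @ 2: {1,2,5}  (accept∈set)
'b' @ 3: {3,4}
'e' @ 4: {1,2,5}  (accept∈set)
'b' @ 5: {3,4}
'e' @ 6: {1,2,5}  (accept∈set)
after full input: {1,2,5}  (accept=1 in)

Answer: ACCEPT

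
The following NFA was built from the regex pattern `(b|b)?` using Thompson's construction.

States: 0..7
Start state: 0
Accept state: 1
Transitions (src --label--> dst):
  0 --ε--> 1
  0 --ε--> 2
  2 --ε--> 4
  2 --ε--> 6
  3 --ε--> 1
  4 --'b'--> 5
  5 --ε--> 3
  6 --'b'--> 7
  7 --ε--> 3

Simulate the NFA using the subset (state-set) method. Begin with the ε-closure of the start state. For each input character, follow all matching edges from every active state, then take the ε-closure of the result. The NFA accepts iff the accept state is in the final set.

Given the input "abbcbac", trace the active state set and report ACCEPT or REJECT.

Answer: REJECT

Steps:
start: ε-closure({0}) = {0,1,2,4,6}
'a' @ 1: {}  — state set empty
rest 'bbcbac' ignored (set empty)
after full input: {}  (accept=1 not in)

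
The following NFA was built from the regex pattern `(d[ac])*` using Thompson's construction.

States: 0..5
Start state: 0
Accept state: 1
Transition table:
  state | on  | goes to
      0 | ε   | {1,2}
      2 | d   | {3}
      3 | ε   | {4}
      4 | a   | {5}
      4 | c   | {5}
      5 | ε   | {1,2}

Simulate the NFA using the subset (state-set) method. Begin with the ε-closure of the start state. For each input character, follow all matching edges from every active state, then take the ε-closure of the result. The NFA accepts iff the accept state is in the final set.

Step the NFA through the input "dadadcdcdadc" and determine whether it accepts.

Answer: ACCEPT

Steps:
start: ε-closure({0}) = {0,1,2}
'd' @ 1: {3,4}
'a' @ 2: {1,2,5}  [accepting]
'd' @ 3: {3,4}
'a' @ 4: {1,2,5}  [accepting]
'd' @ 5: {3,4}
'c' @ 6: {1,2,5}  [accepting]
'd' @ 7: {3,4}
'c' @ 8: {1,2,5}  [accepting]
'd' @ 9: {3,4}
'a' @ 10: {1,2,5}  [accepting]
'd' @ 11: {3,4}
'c' @ 12: {1,2,5}  [accepting]
final: {1,2,5}; accept 1 in set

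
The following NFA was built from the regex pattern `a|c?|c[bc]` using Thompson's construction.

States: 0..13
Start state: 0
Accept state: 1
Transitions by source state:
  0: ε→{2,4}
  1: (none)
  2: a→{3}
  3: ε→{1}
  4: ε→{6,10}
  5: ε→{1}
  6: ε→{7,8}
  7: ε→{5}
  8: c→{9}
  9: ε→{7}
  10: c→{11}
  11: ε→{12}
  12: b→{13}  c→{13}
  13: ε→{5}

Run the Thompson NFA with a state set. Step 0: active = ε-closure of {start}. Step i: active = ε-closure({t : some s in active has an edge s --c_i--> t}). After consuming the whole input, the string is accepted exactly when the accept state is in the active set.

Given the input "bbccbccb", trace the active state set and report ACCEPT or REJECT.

Answer: REJECT

Derivation:
initial (ε-close {0}): {0,1,2,4,5,6,7,8,10}
'b' @ 1: {}  — no active states
rest 'bccbccb' ignored (set empty)
after full input: {}  (accept=1 not in)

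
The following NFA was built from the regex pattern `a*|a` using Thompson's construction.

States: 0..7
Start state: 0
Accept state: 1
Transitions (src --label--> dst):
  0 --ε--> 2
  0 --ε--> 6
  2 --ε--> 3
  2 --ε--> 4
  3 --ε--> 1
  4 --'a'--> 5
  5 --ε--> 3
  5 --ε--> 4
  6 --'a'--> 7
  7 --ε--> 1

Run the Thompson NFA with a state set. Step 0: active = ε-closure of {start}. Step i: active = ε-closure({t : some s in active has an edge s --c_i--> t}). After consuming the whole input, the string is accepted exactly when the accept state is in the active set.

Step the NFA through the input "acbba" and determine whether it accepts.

start: ε-closure({0}) = {0,1,2,3,4,6}
'a' @ 1: {1,3,4,5,7}  ✓accept
'c' @ 2: {}  — no active states
rest 'bba' ignored (set empty)
end set {} — state 1 not in

Answer: REJECT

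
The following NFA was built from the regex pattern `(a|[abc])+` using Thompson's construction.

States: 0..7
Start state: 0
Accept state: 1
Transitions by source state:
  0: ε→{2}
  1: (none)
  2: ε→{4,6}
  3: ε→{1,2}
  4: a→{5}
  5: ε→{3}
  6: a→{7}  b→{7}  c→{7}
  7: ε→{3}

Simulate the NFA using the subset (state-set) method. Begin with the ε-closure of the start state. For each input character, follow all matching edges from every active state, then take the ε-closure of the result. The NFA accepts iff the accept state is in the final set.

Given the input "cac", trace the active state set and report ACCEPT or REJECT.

S₀ = ε-closure({0}) = {0,2,4,6}
'c' @ 1: {1,2,3,4,6,7}  ✓accept
'a' @ 2: {1,2,3,4,5,6,7}  ✓accept
'c' @ 3: {1,2,3,4,6,7}  ✓accept
final: {1,2,3,4,6,7}; accept 1 in set

Answer: ACCEPT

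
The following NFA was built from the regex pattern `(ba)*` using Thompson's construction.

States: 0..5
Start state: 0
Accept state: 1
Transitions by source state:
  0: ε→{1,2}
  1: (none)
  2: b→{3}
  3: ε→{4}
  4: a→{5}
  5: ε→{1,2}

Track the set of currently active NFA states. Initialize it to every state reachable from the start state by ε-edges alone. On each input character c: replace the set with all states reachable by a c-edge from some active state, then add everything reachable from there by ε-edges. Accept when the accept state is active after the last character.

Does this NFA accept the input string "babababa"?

Answer: ACCEPT

Derivation:
S₀ = ε-closure({0}) = {0,1,2}
'b' @ 1: {3,4}
'a' @ 2: {1,2,5}  ✓accept
'b' @ 3: {3,4}
'a' @ 4: {1,2,5}  ✓accept
'b' @ 5: {3,4}
'a' @ 6: {1,2,5}  ✓accept
'b' @ 7: {3,4}
'a' @ 8: {1,2,5}  ✓accept
after full input: {1,2,5}  (accept=1 in)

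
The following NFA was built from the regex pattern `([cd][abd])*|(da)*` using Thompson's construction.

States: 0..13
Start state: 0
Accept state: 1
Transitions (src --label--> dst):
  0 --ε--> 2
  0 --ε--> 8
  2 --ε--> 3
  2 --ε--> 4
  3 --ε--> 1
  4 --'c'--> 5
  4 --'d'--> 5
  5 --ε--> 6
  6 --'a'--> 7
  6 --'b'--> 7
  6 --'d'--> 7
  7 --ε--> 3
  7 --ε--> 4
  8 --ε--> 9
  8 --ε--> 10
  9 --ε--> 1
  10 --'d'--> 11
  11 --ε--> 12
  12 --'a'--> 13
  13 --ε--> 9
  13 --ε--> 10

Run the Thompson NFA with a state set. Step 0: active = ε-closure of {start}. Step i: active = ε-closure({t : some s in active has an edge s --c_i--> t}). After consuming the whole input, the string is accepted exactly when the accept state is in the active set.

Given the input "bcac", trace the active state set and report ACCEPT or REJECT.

S₀ = ε-closure({0}) = {0,1,2,3,4,8,9,10}
'b' @ 1: {}  — state set empty
rest 'cac' ignored (set empty)
final: {}; accept 1 not in set

Answer: REJECT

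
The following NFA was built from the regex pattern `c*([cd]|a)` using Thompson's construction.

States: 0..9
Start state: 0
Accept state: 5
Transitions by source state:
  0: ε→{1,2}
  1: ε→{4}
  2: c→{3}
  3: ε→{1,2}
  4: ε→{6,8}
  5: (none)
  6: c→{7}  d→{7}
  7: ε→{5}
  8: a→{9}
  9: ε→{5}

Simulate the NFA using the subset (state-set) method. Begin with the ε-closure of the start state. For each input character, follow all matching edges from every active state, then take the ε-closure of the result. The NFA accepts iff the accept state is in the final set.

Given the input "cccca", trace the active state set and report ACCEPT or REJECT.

Answer: ACCEPT

Steps:
S₀ = ε-closure({0}) = {0,1,2,4,6,8}
'c' @ 1: {1,2,3,4,5,6,7,8}  [accepting]
'c' @ 2: {1,2,3,4,5,6,7,8}  [accepting]
'c' @ 3: {1,2,3,4,5,6,7,8}  [accepting]
'c' @ 4: {1,2,3,4,5,6,7,8}  [accepting]
'a' @ 5: {5,9}  [accepting]
after full input: {5,9}  (accept=5 in)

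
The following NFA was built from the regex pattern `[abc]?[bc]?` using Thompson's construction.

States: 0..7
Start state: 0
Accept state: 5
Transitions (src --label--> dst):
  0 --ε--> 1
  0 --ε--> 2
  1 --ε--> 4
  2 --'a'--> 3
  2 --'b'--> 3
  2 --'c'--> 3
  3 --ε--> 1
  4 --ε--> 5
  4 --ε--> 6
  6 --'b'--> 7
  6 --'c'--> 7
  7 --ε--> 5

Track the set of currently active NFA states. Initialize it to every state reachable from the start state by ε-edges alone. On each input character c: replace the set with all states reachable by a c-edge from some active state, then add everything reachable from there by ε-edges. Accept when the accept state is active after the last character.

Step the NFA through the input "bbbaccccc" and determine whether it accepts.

Answer: REJECT

Steps:
start: ε-closure({0}) = {0,1,2,4,5,6}
'b' @ 1: {1,3,4,5,6,7}  ✓accept
'b' @ 2: {5,7}  ✓accept
'b' @ 3: {}  — state set empty
rest 'accccc' ignored (set empty)
final: {}; accept 5 not in set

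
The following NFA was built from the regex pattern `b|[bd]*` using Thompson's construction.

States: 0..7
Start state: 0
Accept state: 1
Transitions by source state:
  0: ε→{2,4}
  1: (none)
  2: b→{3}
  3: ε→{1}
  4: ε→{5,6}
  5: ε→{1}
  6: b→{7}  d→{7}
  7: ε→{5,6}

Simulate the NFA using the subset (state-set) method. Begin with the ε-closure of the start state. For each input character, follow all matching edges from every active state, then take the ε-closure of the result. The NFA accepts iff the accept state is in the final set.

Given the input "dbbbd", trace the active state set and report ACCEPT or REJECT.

start: ε-closure({0}) = {0,1,2,4,5,6}
'd' @ 1: {1,5,6,7}  (accept∈set)
'b' @ 2: {1,5,6,7}  (accept∈set)
'b' @ 3: {1,5,6,7}  (accept∈set)
'b' @ 4: {1,5,6,7}  (accept∈set)
'd' @ 5: {1,5,6,7}  (accept∈set)
after full input: {1,5,6,7}  (accept=1 in)

Answer: ACCEPT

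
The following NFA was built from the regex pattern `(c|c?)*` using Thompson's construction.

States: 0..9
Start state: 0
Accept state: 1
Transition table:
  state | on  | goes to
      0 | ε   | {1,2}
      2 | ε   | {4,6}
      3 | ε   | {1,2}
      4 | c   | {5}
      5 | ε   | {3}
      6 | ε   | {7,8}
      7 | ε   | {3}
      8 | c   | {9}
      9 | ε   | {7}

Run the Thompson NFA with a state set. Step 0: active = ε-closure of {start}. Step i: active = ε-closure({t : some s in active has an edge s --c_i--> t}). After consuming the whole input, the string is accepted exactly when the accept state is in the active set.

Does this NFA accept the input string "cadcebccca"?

S₀ = ε-closure({0}) = {0,1,2,3,4,6,7,8}
'c' @ 1: {1,2,3,4,5,6,7,8,9}  [accepting]
'a' @ 2: {}  — no active states
rest 'dcebccca' ignored (set empty)
after full input: {}  (accept=1 not in)

Answer: REJECT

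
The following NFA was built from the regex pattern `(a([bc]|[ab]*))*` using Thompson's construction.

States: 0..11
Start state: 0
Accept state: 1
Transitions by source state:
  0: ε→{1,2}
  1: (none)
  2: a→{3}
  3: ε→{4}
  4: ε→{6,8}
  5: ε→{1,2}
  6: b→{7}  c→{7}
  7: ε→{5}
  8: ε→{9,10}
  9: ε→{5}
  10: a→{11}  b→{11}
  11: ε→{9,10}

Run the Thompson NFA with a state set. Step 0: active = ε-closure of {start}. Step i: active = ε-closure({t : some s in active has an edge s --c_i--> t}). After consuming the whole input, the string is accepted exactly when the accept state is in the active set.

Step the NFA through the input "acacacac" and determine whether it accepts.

S₀ = ε-closure({0}) = {0,1,2}
'a' @ 1: {1,2,3,4,5,6,8,9,10}  ✓accept
'c' @ 2: {1,2,5,7}  ✓accept
'a' @ 3: {1,2,3,4,5,6,8,9,10}  ✓accept
'c' @ 4: {1,2,5,7}  ✓accept
'a' @ 5: {1,2,3,4,5,6,8,9,10}  ✓accept
'c' @ 6: {1,2,5,7}  ✓accept
'a' @ 7: {1,2,3,4,5,6,8,9,10}  ✓accept
'c' @ 8: {1,2,5,7}  ✓accept
after full input: {1,2,5,7}  (accept=1 in)

Answer: ACCEPT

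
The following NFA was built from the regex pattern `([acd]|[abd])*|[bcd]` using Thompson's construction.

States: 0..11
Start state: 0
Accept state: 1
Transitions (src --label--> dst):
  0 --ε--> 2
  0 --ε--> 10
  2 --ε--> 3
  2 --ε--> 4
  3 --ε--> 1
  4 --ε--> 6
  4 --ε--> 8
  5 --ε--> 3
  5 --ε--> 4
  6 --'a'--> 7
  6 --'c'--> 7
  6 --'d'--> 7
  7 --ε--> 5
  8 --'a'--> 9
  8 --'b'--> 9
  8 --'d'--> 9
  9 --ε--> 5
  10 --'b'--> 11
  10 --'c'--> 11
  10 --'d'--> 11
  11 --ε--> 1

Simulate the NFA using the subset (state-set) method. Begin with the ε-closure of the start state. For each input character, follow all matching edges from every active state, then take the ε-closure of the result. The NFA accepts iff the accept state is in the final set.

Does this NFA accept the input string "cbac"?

Answer: ACCEPT

Trace:
S₀ = ε-closure({0}) = {0,1,2,3,4,6,8,10}
'c' @ 1: {1,3,4,5,6,7,8,11}  (accept∈set)
'b' @ 2: {1,3,4,5,6,8,9}  (accept∈set)
'a' @ 3: {1,3,4,5,6,7,8,9}  (accept∈set)
'c' @ 4: {1,3,4,5,6,7,8}  (accept∈set)
end set {1,3,4,5,6,7,8} — state 1 in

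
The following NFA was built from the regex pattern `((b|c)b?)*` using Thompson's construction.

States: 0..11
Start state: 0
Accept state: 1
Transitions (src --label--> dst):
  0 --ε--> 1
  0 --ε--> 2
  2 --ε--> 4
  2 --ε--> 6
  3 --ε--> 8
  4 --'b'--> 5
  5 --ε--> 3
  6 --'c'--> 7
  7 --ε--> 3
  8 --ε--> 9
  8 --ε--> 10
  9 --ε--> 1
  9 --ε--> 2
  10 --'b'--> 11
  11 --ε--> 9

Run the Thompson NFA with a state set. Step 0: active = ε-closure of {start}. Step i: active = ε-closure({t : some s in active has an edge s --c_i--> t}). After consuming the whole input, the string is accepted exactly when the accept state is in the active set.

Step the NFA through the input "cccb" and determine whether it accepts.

initial (ε-close {0}): {0,1,2,4,6}
'c' @ 1: {1,2,3,4,6,7,8,9,10}  ✓accept
'c' @ 2: {1,2,3,4,6,7,8,9,10}  ✓accept
'c' @ 3: {1,2,3,4,6,7,8,9,10}  ✓accept
'b' @ 4: {1,2,3,4,5,6,8,9,10,11}  ✓accept
final: {1,2,3,4,5,6,8,9,10,11}; accept 1 in set

Answer: ACCEPT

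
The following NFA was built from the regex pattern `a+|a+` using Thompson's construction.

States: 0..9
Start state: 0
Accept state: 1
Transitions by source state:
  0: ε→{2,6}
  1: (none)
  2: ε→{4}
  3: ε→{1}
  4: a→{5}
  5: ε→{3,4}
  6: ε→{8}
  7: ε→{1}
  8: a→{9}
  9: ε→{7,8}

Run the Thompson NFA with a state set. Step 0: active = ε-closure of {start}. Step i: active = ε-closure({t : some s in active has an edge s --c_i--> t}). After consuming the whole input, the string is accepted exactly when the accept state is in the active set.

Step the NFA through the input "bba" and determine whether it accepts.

Answer: REJECT

Derivation:
initial (ε-close {0}): {0,2,4,6,8}
'b' @ 1: {}  — state set empty
rest 'ba' ignored (set empty)
end set {} — state 1 not in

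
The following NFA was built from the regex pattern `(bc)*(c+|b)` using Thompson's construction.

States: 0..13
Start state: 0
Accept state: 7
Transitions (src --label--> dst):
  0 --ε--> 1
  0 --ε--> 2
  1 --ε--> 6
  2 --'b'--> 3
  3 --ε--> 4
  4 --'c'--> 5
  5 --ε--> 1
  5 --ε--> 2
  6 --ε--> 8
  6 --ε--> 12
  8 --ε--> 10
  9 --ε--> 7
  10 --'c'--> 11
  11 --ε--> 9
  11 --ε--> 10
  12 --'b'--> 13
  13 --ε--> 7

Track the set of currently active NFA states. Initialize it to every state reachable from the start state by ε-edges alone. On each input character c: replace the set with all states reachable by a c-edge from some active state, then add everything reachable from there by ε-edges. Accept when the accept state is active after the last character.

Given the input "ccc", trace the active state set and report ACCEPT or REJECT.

initial (ε-close {0}): {0,1,2,6,8,10,12}
'c' @ 1: {7,9,10,11}  ✓accept
'c' @ 2: {7,9,10,11}  ✓accept
'c' @ 3: {7,9,10,11}  ✓accept
after full input: {7,9,10,11}  (accept=7 in)

Answer: ACCEPT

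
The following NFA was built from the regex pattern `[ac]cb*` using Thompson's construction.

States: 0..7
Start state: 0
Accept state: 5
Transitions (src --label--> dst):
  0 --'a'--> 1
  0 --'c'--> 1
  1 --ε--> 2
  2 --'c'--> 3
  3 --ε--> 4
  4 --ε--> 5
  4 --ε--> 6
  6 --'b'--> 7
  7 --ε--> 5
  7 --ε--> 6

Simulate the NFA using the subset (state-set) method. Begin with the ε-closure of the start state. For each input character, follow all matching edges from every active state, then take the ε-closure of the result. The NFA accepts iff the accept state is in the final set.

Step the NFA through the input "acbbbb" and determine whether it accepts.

Answer: ACCEPT

Trace:
initial (ε-close {0}): {0}
'a' @ 1: {1,2}
'c' @ 2: {3,4,5,6}  ✓accept
'b' @ 3: {5,6,7}  ✓accept
'b' @ 4: {5,6,7}  ✓accept
'b' @ 5: {5,6,7}  ✓accept
'b' @ 6: {5,6,7}  ✓accept
after full input: {5,6,7}  (accept=5 in)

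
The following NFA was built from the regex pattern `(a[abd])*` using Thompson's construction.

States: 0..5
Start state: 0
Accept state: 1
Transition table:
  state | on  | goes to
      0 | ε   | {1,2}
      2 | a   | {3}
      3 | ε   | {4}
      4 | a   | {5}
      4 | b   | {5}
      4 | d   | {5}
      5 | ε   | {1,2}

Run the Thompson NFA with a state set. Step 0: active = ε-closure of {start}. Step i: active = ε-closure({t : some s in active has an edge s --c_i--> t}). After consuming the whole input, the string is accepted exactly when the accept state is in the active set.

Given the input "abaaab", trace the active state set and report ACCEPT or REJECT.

initial (ε-close {0}): {0,1,2}
'a' @ 1: {3,4}
'b' @ 2: {1,2,5}  (accept∈set)
'a' @ 3: {3,4}
'a' @ 4: {1,2,5}  (accept∈set)
'a' @ 5: {3,4}
'b' @ 6: {1,2,5}  (accept∈set)
after full input: {1,2,5}  (accept=1 in)

Answer: ACCEPT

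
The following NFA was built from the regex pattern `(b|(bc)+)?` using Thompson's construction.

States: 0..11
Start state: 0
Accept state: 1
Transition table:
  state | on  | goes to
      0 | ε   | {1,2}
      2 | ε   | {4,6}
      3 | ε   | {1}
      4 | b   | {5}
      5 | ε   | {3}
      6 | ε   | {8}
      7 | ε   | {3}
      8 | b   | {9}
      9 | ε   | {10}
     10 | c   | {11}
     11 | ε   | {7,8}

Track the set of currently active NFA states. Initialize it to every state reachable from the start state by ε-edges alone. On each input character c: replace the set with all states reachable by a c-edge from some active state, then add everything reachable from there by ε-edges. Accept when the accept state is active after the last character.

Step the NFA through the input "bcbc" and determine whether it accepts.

start: ε-closure({0}) = {0,1,2,4,6,8}
'b' @ 1: {1,3,5,9,10}  (accept∈set)
'c' @ 2: {1,3,7,8,11}  (accept∈set)
'b' @ 3: {9,10}
'c' @ 4: {1,3,7,8,11}  (accept∈set)
end set {1,3,7,8,11} — state 1 in

Answer: ACCEPT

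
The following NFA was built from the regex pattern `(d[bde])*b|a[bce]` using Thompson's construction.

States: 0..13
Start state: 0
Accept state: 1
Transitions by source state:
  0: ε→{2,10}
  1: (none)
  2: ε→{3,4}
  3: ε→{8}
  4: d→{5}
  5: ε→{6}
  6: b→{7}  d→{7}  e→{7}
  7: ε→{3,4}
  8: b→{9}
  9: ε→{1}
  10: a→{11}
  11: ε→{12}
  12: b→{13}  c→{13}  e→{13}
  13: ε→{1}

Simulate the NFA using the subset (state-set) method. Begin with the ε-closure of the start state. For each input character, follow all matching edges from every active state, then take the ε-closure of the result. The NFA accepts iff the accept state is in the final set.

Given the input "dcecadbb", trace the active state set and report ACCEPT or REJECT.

S₀ = ε-closure({0}) = {0,2,3,4,8,10}
'd' @ 1: {5,6}
'c' @ 2: {}  — no active states
rest 'ecadbb' ignored (set empty)
final: {}; accept 1 not in set

Answer: REJECT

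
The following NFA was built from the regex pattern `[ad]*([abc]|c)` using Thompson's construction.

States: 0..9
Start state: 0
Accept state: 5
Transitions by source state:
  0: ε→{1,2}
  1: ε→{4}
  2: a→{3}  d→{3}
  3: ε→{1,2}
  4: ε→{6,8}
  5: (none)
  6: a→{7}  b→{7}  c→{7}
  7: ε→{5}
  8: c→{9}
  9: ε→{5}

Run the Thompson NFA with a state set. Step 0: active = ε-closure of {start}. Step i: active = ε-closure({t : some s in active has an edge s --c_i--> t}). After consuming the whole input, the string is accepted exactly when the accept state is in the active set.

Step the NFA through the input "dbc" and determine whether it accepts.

S₀ = ε-closure({0}) = {0,1,2,4,6,8}
'd' @ 1: {1,2,3,4,6,8}
'b' @ 2: {5,7}  (accept∈set)
'c' @ 3: {}  — dead — no transitions
final: {}; accept 5 not in set

Answer: REJECT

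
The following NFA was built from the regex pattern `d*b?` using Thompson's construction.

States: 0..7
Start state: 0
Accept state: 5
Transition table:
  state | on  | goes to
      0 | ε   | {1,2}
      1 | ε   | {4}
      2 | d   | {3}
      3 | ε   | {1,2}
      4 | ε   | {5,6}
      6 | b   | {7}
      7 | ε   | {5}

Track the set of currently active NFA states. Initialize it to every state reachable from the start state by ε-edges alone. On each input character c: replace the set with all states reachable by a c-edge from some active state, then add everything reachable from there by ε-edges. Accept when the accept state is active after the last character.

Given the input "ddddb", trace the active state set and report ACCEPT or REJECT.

Answer: ACCEPT

Derivation:
start: ε-closure({0}) = {0,1,2,4,5,6}
'd' @ 1: {1,2,3,4,5,6}  (accept∈set)
'd' @ 2: {1,2,3,4,5,6}  (accept∈set)
'd' @ 3: {1,2,3,4,5,6}  (accept∈set)
'd' @ 4: {1,2,3,4,5,6}  (accept∈set)
'b' @ 5: {5,7}  (accept∈set)
final: {5,7}; accept 5 in set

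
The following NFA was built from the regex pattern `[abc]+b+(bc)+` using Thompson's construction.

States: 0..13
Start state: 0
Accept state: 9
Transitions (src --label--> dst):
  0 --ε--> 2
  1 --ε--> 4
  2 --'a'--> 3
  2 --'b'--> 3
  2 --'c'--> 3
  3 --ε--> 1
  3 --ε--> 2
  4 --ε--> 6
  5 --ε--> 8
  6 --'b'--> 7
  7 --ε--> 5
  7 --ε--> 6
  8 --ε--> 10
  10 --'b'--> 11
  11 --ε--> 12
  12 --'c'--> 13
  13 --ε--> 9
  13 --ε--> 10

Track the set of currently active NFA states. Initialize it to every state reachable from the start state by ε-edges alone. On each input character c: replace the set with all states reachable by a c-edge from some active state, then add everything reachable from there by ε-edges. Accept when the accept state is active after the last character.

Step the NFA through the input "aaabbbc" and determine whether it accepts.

Answer: ACCEPT

Derivation:
S₀ = ε-closure({0}) = {0,2}
'a' @ 1: {1,2,3,4,6}
'a' @ 2: {1,2,3,4,6}
'a' @ 3: {1,2,3,4,6}
'b' @ 4: {1,2,3,4,5,6,7,8,10}
'b' @ 5: {1,2,3,4,5,6,7,8,10,11,12}
'b' @ 6: {1,2,3,4,5,6,7,8,10,11,12}
'c' @ 7: {1,2,3,4,6,9,10,13}  (accept∈set)
after full input: {1,2,3,4,6,9,10,13}  (accept=9 in)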